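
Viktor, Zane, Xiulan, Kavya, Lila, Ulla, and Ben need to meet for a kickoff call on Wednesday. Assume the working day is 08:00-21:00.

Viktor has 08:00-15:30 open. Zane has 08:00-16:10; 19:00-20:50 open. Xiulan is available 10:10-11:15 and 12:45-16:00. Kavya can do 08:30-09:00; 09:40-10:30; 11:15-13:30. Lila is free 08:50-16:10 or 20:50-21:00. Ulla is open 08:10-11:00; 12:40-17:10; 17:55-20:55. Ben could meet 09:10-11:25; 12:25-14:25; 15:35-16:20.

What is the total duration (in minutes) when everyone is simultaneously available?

Viktor ∩ Zane: 08:00-15:30.
Viktor ∩ Zane ∩ Xiulan: 10:10-11:15, 12:45-15:30.
Viktor ∩ Zane ∩ Xiulan ∩ Kavya: 10:10-10:30, 12:45-13:30.
Viktor ∩ Zane ∩ Xiulan ∩ Kavya ∩ Lila: 10:10-10:30, 12:45-13:30.
Viktor ∩ Zane ∩ Xiulan ∩ Kavya ∩ Lila ∩ Ulla: 10:10-10:30, 12:45-13:30.
Viktor ∩ Zane ∩ Xiulan ∩ Kavya ∩ Lila ∩ Ulla ∩ Ben: 10:10-10:30, 12:45-13:30.
Summing the common windows: 20 + 45 = 65 minutes.

65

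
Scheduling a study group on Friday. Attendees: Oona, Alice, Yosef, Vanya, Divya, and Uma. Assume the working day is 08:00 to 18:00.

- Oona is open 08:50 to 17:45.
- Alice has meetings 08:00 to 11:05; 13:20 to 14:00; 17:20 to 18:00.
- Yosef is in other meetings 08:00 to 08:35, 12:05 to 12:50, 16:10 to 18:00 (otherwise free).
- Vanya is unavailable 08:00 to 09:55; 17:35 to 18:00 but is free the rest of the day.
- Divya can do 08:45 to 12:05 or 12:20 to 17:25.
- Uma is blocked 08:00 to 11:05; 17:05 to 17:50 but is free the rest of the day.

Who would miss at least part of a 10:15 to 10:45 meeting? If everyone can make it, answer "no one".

Oona free: 08:50-17:45.
Alice free: 11:05-13:20, 14:00-17:20 (invert busy blocks within the working day).
Yosef free: 08:35-12:05, 12:50-16:10 (invert busy blocks within the working day).
Vanya free: 09:55-17:35 (invert busy blocks within the working day).
Divya free: 08:45-12:05, 12:20-17:25.
Uma free: 11:05-17:05, 17:50-18:00 (invert busy blocks within the working day).
Oona: free for 10:15-10:45. Alice: not fully free for 10:15-10:45. Yosef: free for 10:15-10:45. Vanya: free for 10:15-10:45. Divya: free for 10:15-10:45. Uma: not fully free for 10:15-10:45.

Alice, Uma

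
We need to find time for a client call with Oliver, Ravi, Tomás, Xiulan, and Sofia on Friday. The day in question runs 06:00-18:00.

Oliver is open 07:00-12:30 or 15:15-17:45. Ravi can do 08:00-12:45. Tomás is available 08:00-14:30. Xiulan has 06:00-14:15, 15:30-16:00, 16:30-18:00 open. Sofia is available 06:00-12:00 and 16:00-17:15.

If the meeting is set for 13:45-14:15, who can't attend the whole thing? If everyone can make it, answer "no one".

Oliver, Ravi, Sofia

Oliver: not fully free for 13:45-14:15. Ravi: not fully free for 13:45-14:15. Tomás: free for 13:45-14:15. Xiulan: free for 13:45-14:15. Sofia: not fully free for 13:45-14:15.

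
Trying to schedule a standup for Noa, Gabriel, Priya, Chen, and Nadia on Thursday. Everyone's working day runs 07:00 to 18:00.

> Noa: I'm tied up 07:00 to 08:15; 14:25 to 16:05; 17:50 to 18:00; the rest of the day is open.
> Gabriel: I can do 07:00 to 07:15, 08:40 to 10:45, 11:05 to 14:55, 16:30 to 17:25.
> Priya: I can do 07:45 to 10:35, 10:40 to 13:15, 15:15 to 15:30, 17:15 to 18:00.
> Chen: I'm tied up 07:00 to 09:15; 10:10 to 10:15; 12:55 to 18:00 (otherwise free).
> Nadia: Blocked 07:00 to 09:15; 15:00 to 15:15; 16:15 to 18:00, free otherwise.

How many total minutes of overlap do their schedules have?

190

Noa free: 08:15-14:25, 16:05-17:50 (invert busy blocks within the working day).
Gabriel free: 07:00-07:15, 08:40-10:45, 11:05-14:55, 16:30-17:25.
Priya free: 07:45-10:35, 10:40-13:15, 15:15-15:30, 17:15-18:00.
Chen free: 09:15-10:10, 10:15-12:55 (invert busy blocks within the working day).
Nadia free: 09:15-15:00, 15:15-16:15 (invert busy blocks within the working day).
Noa ∩ Gabriel: 08:40-10:45, 11:05-14:25, 16:30-17:25.
Noa ∩ Gabriel ∩ Priya: 08:40-10:35, 10:40-10:45, 11:05-13:15, 17:15-17:25.
Noa ∩ Gabriel ∩ Priya ∩ Chen: 09:15-10:10, 10:15-10:35, 10:40-10:45, 11:05-12:55.
Noa ∩ Gabriel ∩ Priya ∩ Chen ∩ Nadia: 09:15-10:10, 10:15-10:35, 10:40-10:45, 11:05-12:55.
So the common availability across everyone is 09:15-10:10, 10:15-10:35, 10:40-10:45, 11:05-12:55.
Summing the common windows: 55 + 20 + 5 + 110 = 190 minutes.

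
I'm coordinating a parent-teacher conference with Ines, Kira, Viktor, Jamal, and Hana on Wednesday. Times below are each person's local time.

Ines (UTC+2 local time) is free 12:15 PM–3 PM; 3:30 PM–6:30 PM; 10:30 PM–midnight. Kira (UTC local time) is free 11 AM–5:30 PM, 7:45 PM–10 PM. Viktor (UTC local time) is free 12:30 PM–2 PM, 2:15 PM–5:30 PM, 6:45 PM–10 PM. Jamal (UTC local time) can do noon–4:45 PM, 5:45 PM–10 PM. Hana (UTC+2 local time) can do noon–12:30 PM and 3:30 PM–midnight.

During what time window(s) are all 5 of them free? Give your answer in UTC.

13:30-14:00, 14:15-16:30, 20:30-22:00

Ines in UTC: 10:15-13:00, 13:30-16:30, 20:30-22:00 (subtract 2h to convert from UTC+2).
Kira in UTC: 11:00-17:30, 19:45-22:00.
Viktor in UTC: 12:30-14:00, 14:15-17:30, 18:45-22:00.
Jamal in UTC: 12:00-16:45, 17:45-22:00.
Hana in UTC: 10:00-10:30, 13:30-22:00 (subtract 2h to convert from UTC+2).
Ines ∩ Kira: 11:00-13:00, 13:30-16:30, 20:30-22:00.
Ines ∩ Kira ∩ Viktor: 12:30-13:00, 13:30-14:00, 14:15-16:30, 20:30-22:00.
Ines ∩ Kira ∩ Viktor ∩ Jamal: 12:30-13:00, 13:30-14:00, 14:15-16:30, 20:30-22:00.
Ines ∩ Kira ∩ Viktor ∩ Jamal ∩ Hana: 13:30-14:00, 14:15-16:30, 20:30-22:00.
Those are the intersection windows.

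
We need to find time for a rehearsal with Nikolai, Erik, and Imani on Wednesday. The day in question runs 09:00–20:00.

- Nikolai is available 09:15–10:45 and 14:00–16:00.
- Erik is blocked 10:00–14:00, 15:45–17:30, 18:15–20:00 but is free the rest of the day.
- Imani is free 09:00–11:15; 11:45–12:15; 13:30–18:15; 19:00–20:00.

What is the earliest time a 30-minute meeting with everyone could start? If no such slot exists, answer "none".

Nikolai free: 09:15-10:45, 14:00-16:00.
Erik free: 09:00-10:00, 14:00-15:45, 17:30-18:15 (invert busy blocks within the working day).
Imani free: 09:00-11:15, 11:45-12:15, 13:30-18:15, 19:00-20:00.
Nikolai ∩ Erik: 09:15-10:00, 14:00-15:45.
Nikolai ∩ Erik ∩ Imani: 09:15-10:00, 14:00-15:45.
The first common window of at least 30 minutes is 09:15-10:00, so the earliest start is 09:15.

09:15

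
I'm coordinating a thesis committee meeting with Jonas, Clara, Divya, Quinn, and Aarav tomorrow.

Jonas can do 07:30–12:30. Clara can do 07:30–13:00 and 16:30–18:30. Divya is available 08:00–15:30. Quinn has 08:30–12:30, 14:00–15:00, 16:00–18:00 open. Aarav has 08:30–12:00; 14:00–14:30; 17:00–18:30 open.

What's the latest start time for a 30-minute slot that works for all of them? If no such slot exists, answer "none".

11:30

Jonas ∩ Clara: 07:30-12:30.
Jonas ∩ Clara ∩ Divya: 08:00-12:30.
Jonas ∩ Clara ∩ Divya ∩ Quinn: 08:30-12:30.
Jonas ∩ Clara ∩ Divya ∩ Quinn ∩ Aarav: 08:30-12:00.
The last common window of at least 30 minutes is 08:30-12:00; a 30-minute meeting can start as late as 11:30 and still end by 12:00.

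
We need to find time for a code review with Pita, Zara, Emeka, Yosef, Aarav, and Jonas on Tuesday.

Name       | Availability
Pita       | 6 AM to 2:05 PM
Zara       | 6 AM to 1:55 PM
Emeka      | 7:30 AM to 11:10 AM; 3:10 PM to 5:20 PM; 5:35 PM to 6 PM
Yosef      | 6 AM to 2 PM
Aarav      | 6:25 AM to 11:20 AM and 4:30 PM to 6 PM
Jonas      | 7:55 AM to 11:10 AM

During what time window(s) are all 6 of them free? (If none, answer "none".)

07:55-11:10

Pita ∩ Zara: 06:00-13:55.
Pita ∩ Zara ∩ Emeka: 07:30-11:10.
Pita ∩ Zara ∩ Emeka ∩ Yosef: 07:30-11:10.
Pita ∩ Zara ∩ Emeka ∩ Yosef ∩ Aarav: 07:30-11:10.
Pita ∩ Zara ∩ Emeka ∩ Yosef ∩ Aarav ∩ Jonas: 07:55-11:10.
Those are the intersection windows.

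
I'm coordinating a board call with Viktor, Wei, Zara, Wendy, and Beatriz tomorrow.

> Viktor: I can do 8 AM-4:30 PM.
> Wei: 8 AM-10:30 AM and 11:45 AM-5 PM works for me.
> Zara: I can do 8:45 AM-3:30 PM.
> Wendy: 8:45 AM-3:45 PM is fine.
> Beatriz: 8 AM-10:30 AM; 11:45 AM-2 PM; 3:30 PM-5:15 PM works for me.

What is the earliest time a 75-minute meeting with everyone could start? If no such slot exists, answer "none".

08:45

Viktor ∩ Wei: 08:00-10:30, 11:45-16:30.
Viktor ∩ Wei ∩ Zara: 08:45-10:30, 11:45-15:30.
Viktor ∩ Wei ∩ Zara ∩ Wendy: 08:45-10:30, 11:45-15:30.
Viktor ∩ Wei ∩ Zara ∩ Wendy ∩ Beatriz: 08:45-10:30, 11:45-14:00.
So the common availability across everyone is 08:45-10:30, 11:45-14:00.
The first common window of at least 75 minutes is 08:45-10:30, so the earliest start is 08:45.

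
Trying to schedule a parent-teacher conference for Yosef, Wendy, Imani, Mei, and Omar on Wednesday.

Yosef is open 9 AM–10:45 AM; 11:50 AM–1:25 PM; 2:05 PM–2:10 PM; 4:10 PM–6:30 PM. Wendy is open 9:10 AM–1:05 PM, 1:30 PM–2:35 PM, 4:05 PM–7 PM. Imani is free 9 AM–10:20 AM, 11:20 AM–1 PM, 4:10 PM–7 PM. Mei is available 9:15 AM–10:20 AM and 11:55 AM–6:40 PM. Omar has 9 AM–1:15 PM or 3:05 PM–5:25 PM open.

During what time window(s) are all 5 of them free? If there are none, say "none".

09:15-10:20, 11:55-13:00, 16:10-17:25

Yosef ∩ Wendy: 09:10-10:45, 11:50-13:05, 14:05-14:10, 16:10-18:30.
Yosef ∩ Wendy ∩ Imani: 09:10-10:20, 11:50-13:00, 16:10-18:30.
Yosef ∩ Wendy ∩ Imani ∩ Mei: 09:15-10:20, 11:55-13:00, 16:10-18:30.
Yosef ∩ Wendy ∩ Imani ∩ Mei ∩ Omar: 09:15-10:20, 11:55-13:00, 16:10-17:25.
Those are the intersection windows.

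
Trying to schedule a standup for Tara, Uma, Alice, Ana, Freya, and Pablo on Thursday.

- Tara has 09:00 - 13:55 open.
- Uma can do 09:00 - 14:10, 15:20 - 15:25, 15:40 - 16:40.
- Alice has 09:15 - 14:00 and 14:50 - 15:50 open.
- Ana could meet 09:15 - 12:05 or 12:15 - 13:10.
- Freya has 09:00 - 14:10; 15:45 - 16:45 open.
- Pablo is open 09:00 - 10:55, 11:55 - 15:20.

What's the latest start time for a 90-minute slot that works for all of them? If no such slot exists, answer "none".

Tara ∩ Uma: 09:00-13:55.
Tara ∩ Uma ∩ Alice: 09:15-13:55.
Tara ∩ Uma ∩ Alice ∩ Ana: 09:15-12:05, 12:15-13:10.
Tara ∩ Uma ∩ Alice ∩ Ana ∩ Freya: 09:15-12:05, 12:15-13:10.
Tara ∩ Uma ∩ Alice ∩ Ana ∩ Freya ∩ Pablo: 09:15-10:55, 11:55-12:05, 12:15-13:10.
The last common window of at least 90 minutes is 09:15-10:55; a 90-minute meeting can start as late as 09:25 and still end by 10:55.

09:25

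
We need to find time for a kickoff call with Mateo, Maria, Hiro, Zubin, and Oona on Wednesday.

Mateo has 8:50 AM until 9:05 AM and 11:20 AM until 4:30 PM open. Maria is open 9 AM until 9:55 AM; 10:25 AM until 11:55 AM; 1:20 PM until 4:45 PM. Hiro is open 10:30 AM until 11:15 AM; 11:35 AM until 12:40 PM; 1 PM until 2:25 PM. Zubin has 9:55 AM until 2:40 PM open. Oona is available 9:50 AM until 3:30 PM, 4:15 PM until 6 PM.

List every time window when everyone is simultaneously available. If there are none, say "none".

11:35-11:55, 13:20-14:25

Mateo ∩ Maria: 09:00-09:05, 11:20-11:55, 13:20-16:30.
Mateo ∩ Maria ∩ Hiro: 11:35-11:55, 13:20-14:25.
Mateo ∩ Maria ∩ Hiro ∩ Zubin: 11:35-11:55, 13:20-14:25.
Mateo ∩ Maria ∩ Hiro ∩ Zubin ∩ Oona: 11:35-11:55, 13:20-14:25.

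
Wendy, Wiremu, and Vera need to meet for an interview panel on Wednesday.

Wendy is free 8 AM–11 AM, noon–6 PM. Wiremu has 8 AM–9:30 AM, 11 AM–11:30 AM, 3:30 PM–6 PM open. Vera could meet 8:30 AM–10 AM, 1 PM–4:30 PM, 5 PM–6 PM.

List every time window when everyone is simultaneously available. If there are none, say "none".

08:30-09:30, 15:30-16:30, 17:00-18:00

Wendy ∩ Wiremu: 08:00-09:30, 15:30-18:00.
Wendy ∩ Wiremu ∩ Vera: 08:30-09:30, 15:30-16:30, 17:00-18:00.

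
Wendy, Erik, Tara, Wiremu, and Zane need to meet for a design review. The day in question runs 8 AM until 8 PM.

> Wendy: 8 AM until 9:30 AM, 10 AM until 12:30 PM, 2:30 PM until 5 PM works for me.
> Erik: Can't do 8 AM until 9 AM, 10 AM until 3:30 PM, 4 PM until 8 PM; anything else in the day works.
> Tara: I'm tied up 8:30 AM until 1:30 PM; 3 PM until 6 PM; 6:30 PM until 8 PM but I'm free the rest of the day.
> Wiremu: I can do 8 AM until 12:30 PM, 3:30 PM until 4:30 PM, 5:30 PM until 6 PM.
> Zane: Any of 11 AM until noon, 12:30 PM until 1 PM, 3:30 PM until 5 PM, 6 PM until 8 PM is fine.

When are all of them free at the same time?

Wendy free: 08:00-09:30, 10:00-12:30, 14:30-17:00.
Erik free: 09:00-10:00, 15:30-16:00 (invert busy blocks within the working day).
Tara free: 08:00-08:30, 13:30-15:00, 18:00-18:30 (invert busy blocks within the working day).
Wiremu free: 08:00-12:30, 15:30-16:30, 17:30-18:00.
Zane free: 11:00-12:00, 12:30-13:00, 15:30-17:00, 18:00-20:00.
Wendy ∩ Erik: 09:00-09:30, 15:30-16:00.
Wendy ∩ Erik ∩ Tara: ∅.
Wendy ∩ Erik ∩ Tara ∩ Wiremu: ∅.
Wendy ∩ Erik ∩ Tara ∩ Wiremu ∩ Zane: ∅.
There is no time when everyone is free.

none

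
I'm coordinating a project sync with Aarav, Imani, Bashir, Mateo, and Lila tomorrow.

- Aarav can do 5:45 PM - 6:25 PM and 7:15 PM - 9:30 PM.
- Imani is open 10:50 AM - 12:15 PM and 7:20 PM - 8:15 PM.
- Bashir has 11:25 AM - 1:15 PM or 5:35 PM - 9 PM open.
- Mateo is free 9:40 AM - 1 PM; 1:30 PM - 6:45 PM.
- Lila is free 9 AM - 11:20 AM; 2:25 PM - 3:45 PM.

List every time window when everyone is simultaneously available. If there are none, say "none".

Aarav ∩ Imani: 19:20-20:15.
Aarav ∩ Imani ∩ Bashir: 19:20-20:15.
Aarav ∩ Imani ∩ Bashir ∩ Mateo: ∅.
Aarav ∩ Imani ∩ Bashir ∩ Mateo ∩ Lila: ∅.
There is no time when everyone is free.

none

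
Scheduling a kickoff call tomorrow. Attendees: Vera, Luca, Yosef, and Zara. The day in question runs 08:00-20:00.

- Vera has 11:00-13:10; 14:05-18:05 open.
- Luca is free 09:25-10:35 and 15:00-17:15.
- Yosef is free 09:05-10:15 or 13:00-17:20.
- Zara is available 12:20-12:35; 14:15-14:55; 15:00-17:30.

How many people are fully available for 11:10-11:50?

Vera can make the full 11:10-11:50 slot — that's 1.

1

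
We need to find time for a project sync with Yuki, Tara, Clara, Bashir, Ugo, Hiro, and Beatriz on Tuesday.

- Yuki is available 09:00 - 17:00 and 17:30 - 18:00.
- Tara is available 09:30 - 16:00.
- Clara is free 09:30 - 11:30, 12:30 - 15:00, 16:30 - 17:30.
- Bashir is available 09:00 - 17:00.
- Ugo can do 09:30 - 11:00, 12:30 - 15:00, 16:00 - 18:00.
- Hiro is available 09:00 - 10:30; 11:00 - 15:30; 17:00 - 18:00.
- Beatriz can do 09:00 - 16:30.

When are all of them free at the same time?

Yuki ∩ Tara: 09:30-16:00.
Yuki ∩ Tara ∩ Clara: 09:30-11:30, 12:30-15:00.
Yuki ∩ Tara ∩ Clara ∩ Bashir: 09:30-11:30, 12:30-15:00.
Yuki ∩ Tara ∩ Clara ∩ Bashir ∩ Ugo: 09:30-11:00, 12:30-15:00.
Yuki ∩ Tara ∩ Clara ∩ Bashir ∩ Ugo ∩ Hiro: 09:30-10:30, 12:30-15:00.
Yuki ∩ Tara ∩ Clara ∩ Bashir ∩ Ugo ∩ Hiro ∩ Beatriz: 09:30-10:30, 12:30-15:00.

09:30-10:30, 12:30-15:00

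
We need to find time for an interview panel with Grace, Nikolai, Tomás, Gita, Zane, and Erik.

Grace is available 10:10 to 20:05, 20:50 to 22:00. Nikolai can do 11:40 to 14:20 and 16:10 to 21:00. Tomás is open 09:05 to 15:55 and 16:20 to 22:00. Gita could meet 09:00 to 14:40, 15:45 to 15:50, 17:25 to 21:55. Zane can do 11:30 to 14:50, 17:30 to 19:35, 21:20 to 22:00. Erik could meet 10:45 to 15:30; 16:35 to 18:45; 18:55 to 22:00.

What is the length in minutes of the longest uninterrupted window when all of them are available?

160

Grace ∩ Nikolai: 11:40-14:20, 16:10-20:05, 20:50-21:00.
Grace ∩ Nikolai ∩ Tomás: 11:40-14:20, 16:20-20:05, 20:50-21:00.
Grace ∩ Nikolai ∩ Tomás ∩ Gita: 11:40-14:20, 17:25-20:05, 20:50-21:00.
Grace ∩ Nikolai ∩ Tomás ∩ Gita ∩ Zane: 11:40-14:20, 17:30-19:35.
Grace ∩ Nikolai ∩ Tomás ∩ Gita ∩ Zane ∩ Erik: 11:40-14:20, 17:30-18:45, 18:55-19:35.
The longest is 11:40-14:20 at 160 minutes.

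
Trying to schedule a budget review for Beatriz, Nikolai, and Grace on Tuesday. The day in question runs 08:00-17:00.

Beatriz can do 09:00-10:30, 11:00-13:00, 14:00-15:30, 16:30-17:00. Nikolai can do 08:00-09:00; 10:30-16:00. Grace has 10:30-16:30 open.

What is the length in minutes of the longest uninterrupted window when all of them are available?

Beatriz ∩ Nikolai: 11:00-13:00, 14:00-15:30.
Beatriz ∩ Nikolai ∩ Grace: 11:00-13:00, 14:00-15:30.
So the common availability across everyone is 11:00-13:00, 14:00-15:30.
The longest is 11:00-13:00 at 120 minutes.

120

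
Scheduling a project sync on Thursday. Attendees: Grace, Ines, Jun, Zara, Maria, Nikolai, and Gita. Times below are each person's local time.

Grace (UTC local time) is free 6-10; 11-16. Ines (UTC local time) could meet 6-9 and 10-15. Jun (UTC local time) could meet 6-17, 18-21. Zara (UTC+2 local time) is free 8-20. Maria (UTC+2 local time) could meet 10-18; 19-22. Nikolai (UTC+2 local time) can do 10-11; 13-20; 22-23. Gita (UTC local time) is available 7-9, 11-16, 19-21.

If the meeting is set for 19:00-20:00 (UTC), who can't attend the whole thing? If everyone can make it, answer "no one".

Grace, Ines, Nikolai, Zara

Grace in UTC: 06:00-10:00, 11:00-16:00.
Ines in UTC: 06:00-09:00, 10:00-15:00.
Jun in UTC: 06:00-17:00, 18:00-21:00.
Zara in UTC: 06:00-18:00 (subtract 2h to convert from UTC+2).
Maria in UTC: 08:00-16:00, 17:00-20:00 (subtract 2h to convert from UTC+2).
Nikolai in UTC: 08:00-09:00, 11:00-18:00, 20:00-21:00 (subtract 2h to convert from UTC+2).
Gita in UTC: 07:00-09:00, 11:00-16:00, 19:00-21:00.
Grace: not fully free for 19:00-20:00. Ines: not fully free for 19:00-20:00. Jun: free for 19:00-20:00. Zara: not fully free for 19:00-20:00. Maria: free for 19:00-20:00. Nikolai: not fully free for 19:00-20:00. Gita: free for 19:00-20:00.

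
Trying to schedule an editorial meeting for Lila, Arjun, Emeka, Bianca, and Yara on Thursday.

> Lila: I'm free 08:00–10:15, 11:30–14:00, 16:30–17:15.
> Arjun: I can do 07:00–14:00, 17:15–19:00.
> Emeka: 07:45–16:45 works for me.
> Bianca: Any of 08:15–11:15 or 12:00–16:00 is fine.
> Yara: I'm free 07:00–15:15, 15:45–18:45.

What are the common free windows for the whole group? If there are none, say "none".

08:15-10:15, 12:00-14:00

Lila ∩ Arjun: 08:00-10:15, 11:30-14:00.
Lila ∩ Arjun ∩ Emeka: 08:00-10:15, 11:30-14:00.
Lila ∩ Arjun ∩ Emeka ∩ Bianca: 08:15-10:15, 12:00-14:00.
Lila ∩ Arjun ∩ Emeka ∩ Bianca ∩ Yara: 08:15-10:15, 12:00-14:00.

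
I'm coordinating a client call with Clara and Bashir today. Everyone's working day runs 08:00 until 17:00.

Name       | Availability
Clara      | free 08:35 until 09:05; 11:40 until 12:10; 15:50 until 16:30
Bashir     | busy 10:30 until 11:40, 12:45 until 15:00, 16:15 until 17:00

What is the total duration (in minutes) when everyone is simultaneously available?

Clara free: 08:35-09:05, 11:40-12:10, 15:50-16:30.
Bashir free: 08:00-10:30, 11:40-12:45, 15:00-16:15 (invert busy blocks within the working day).
Clara ∩ Bashir: 08:35-09:05, 11:40-12:10, 15:50-16:15.
Summing the common windows: 30 + 30 + 25 = 85 minutes.

85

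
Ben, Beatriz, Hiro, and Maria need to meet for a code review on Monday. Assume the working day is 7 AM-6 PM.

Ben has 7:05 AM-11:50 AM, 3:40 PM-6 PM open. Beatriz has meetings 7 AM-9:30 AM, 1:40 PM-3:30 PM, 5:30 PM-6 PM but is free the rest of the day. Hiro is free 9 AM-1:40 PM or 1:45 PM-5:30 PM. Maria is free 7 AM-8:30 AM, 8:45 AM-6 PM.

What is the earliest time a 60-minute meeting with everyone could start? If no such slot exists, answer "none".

09:30

Ben free: 07:05-11:50, 15:40-18:00.
Beatriz free: 09:30-13:40, 15:30-17:30 (invert busy blocks within the working day).
Hiro free: 09:00-13:40, 13:45-17:30.
Maria free: 07:00-08:30, 08:45-18:00.
Ben ∩ Beatriz: 09:30-11:50, 15:40-17:30.
Ben ∩ Beatriz ∩ Hiro: 09:30-11:50, 15:40-17:30.
Ben ∩ Beatriz ∩ Hiro ∩ Maria: 09:30-11:50, 15:40-17:30.
The first common window of at least 60 minutes is 09:30-11:50, so the earliest start is 09:30.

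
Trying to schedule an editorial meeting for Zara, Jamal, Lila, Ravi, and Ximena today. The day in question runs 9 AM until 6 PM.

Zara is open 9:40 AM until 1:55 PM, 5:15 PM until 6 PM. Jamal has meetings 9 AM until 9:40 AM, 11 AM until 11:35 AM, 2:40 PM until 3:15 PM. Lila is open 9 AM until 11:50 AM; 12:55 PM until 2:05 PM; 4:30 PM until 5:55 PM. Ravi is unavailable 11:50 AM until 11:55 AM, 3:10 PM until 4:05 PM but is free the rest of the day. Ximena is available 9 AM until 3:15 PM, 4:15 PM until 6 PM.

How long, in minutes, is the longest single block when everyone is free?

80

Zara free: 09:40-13:55, 17:15-18:00.
Jamal free: 09:40-11:00, 11:35-14:40, 15:15-18:00 (invert busy blocks within the working day).
Lila free: 09:00-11:50, 12:55-14:05, 16:30-17:55.
Ravi free: 09:00-11:50, 11:55-15:10, 16:05-18:00 (invert busy blocks within the working day).
Ximena free: 09:00-15:15, 16:15-18:00.
Zara ∩ Jamal: 09:40-11:00, 11:35-13:55, 17:15-18:00.
Zara ∩ Jamal ∩ Lila: 09:40-11:00, 11:35-11:50, 12:55-13:55, 17:15-17:55.
Zara ∩ Jamal ∩ Lila ∩ Ravi: 09:40-11:00, 11:35-11:50, 12:55-13:55, 17:15-17:55.
Zara ∩ Jamal ∩ Lila ∩ Ravi ∩ Ximena: 09:40-11:00, 11:35-11:50, 12:55-13:55, 17:15-17:55.
Those are the intersection windows.
The longest is 09:40-11:00 at 80 minutes.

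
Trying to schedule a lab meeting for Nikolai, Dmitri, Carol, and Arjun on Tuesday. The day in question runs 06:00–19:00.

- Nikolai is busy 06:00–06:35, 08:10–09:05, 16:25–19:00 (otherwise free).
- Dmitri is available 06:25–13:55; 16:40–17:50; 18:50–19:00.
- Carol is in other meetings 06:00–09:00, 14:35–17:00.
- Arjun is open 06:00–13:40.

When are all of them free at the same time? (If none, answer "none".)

Nikolai free: 06:35-08:10, 09:05-16:25 (invert busy blocks within the working day).
Dmitri free: 06:25-13:55, 16:40-17:50, 18:50-19:00.
Carol free: 09:00-14:35, 17:00-19:00 (invert busy blocks within the working day).
Arjun free: 06:00-13:40.
Nikolai ∩ Dmitri: 06:35-08:10, 09:05-13:55.
Nikolai ∩ Dmitri ∩ Carol: 09:05-13:55.
Nikolai ∩ Dmitri ∩ Carol ∩ Arjun: 09:05-13:40.
Those are the intersection windows.

09:05-13:40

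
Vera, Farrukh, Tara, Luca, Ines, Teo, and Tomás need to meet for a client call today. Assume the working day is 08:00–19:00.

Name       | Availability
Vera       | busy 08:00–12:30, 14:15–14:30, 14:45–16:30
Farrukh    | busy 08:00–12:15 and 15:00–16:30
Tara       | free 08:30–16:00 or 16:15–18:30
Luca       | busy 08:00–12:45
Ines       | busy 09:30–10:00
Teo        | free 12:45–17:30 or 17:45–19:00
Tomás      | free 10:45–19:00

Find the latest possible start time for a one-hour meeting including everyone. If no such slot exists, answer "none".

Vera free: 12:30-14:15, 14:30-14:45, 16:30-19:00 (invert busy blocks within the working day).
Farrukh free: 12:15-15:00, 16:30-19:00 (invert busy blocks within the working day).
Tara free: 08:30-16:00, 16:15-18:30.
Luca free: 12:45-19:00 (invert busy blocks within the working day).
Ines free: 08:00-09:30, 10:00-19:00 (invert busy blocks within the working day).
Teo free: 12:45-17:30, 17:45-19:00.
Tomás free: 10:45-19:00.
Vera ∩ Farrukh: 12:30-14:15, 14:30-14:45, 16:30-19:00.
Vera ∩ Farrukh ∩ Tara: 12:30-14:15, 14:30-14:45, 16:30-18:30.
Vera ∩ Farrukh ∩ Tara ∩ Luca: 12:45-14:15, 14:30-14:45, 16:30-18:30.
Vera ∩ Farrukh ∩ Tara ∩ Luca ∩ Ines: 12:45-14:15, 14:30-14:45, 16:30-18:30.
Vera ∩ Farrukh ∩ Tara ∩ Luca ∩ Ines ∩ Teo: 12:45-14:15, 14:30-14:45, 16:30-17:30, 17:45-18:30.
Vera ∩ Farrukh ∩ Tara ∩ Luca ∩ Ines ∩ Teo ∩ Tomás: 12:45-14:15, 14:30-14:45, 16:30-17:30, 17:45-18:30.
Those are the intersection windows.
The last common window of at least 60 minutes is 16:30-17:30; a 60-minute meeting can start as late as 16:30 and still end by 17:30.

16:30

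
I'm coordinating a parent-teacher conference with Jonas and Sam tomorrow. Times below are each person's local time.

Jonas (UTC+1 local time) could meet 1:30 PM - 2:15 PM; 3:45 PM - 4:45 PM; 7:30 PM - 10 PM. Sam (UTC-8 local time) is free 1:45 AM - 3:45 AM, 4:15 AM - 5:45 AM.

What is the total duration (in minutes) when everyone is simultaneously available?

Jonas in UTC: 12:30-13:15, 14:45-15:45, 18:30-21:00 (subtract 1h to convert from UTC+1).
Sam in UTC: 09:45-11:45, 12:15-13:45 (add 8h to convert from UTC-8).
Jonas ∩ Sam: 12:30-13:15.
That's a single block of 45 minutes.

45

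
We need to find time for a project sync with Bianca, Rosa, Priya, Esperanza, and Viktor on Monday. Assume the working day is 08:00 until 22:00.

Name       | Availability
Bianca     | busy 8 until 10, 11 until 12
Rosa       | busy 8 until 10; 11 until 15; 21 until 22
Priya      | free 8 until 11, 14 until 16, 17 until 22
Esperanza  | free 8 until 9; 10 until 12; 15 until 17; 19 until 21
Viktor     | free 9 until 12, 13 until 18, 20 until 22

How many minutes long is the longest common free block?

60

Bianca free: 10:00-11:00, 12:00-22:00 (invert busy blocks within the working day).
Rosa free: 10:00-11:00, 15:00-21:00 (invert busy blocks within the working day).
Priya free: 08:00-11:00, 14:00-16:00, 17:00-22:00.
Esperanza free: 08:00-09:00, 10:00-12:00, 15:00-17:00, 19:00-21:00.
Viktor free: 09:00-12:00, 13:00-18:00, 20:00-22:00.
Bianca ∩ Rosa: 10:00-11:00, 15:00-21:00.
Bianca ∩ Rosa ∩ Priya: 10:00-11:00, 15:00-16:00, 17:00-21:00.
Bianca ∩ Rosa ∩ Priya ∩ Esperanza: 10:00-11:00, 15:00-16:00, 19:00-21:00.
Bianca ∩ Rosa ∩ Priya ∩ Esperanza ∩ Viktor: 10:00-11:00, 15:00-16:00, 20:00-21:00.
Those are the intersection windows.
The longest is 10:00-11:00 at 60 minutes.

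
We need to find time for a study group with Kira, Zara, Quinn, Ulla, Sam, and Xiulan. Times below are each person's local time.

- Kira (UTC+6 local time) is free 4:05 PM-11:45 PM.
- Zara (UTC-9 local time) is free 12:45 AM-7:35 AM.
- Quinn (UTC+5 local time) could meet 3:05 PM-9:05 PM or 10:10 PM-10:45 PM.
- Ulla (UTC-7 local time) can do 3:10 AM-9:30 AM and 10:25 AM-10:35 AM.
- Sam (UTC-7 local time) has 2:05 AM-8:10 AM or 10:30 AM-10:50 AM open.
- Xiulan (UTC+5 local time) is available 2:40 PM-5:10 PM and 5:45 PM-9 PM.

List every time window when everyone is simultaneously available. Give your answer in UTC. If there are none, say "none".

10:10-12:10, 12:45-15:10

Kira in UTC: 10:05-17:45 (subtract 6h to convert from UTC+6).
Zara in UTC: 09:45-16:35 (add 9h to convert from UTC-9).
Quinn in UTC: 10:05-16:05, 17:10-17:45 (subtract 5h to convert from UTC+5).
Ulla in UTC: 10:10-16:30, 17:25-17:35 (add 7h to convert from UTC-7).
Sam in UTC: 09:05-15:10, 17:30-17:50 (add 7h to convert from UTC-7).
Xiulan in UTC: 09:40-12:10, 12:45-16:00 (subtract 5h to convert from UTC+5).
Kira ∩ Zara: 10:05-16:35.
Kira ∩ Zara ∩ Quinn: 10:05-16:05.
Kira ∩ Zara ∩ Quinn ∩ Ulla: 10:10-16:05.
Kira ∩ Zara ∩ Quinn ∩ Ulla ∩ Sam: 10:10-15:10.
Kira ∩ Zara ∩ Quinn ∩ Ulla ∩ Sam ∩ Xiulan: 10:10-12:10, 12:45-15:10.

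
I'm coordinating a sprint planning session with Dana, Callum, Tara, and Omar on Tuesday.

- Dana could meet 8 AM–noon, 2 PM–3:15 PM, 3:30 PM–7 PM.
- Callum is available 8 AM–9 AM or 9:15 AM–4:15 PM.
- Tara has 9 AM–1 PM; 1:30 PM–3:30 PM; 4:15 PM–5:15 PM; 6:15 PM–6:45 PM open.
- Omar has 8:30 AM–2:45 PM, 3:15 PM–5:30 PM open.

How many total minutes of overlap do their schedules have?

210

Dana ∩ Callum: 08:00-09:00, 09:15-12:00, 14:00-15:15, 15:30-16:15.
Dana ∩ Callum ∩ Tara: 09:15-12:00, 14:00-15:15.
Dana ∩ Callum ∩ Tara ∩ Omar: 09:15-12:00, 14:00-14:45.
Those are the intersection windows.
Summing the common windows: 165 + 45 = 210 minutes.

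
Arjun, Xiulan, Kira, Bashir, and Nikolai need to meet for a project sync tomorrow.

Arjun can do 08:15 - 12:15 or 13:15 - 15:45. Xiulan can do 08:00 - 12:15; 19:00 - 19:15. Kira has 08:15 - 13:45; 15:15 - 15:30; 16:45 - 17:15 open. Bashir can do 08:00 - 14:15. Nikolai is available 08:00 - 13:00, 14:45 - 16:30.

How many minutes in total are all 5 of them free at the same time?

240

Arjun ∩ Xiulan: 08:15-12:15.
Arjun ∩ Xiulan ∩ Kira: 08:15-12:15.
Arjun ∩ Xiulan ∩ Kira ∩ Bashir: 08:15-12:15.
Arjun ∩ Xiulan ∩ Kira ∩ Bashir ∩ Nikolai: 08:15-12:15.
That's a single block of 240 minutes.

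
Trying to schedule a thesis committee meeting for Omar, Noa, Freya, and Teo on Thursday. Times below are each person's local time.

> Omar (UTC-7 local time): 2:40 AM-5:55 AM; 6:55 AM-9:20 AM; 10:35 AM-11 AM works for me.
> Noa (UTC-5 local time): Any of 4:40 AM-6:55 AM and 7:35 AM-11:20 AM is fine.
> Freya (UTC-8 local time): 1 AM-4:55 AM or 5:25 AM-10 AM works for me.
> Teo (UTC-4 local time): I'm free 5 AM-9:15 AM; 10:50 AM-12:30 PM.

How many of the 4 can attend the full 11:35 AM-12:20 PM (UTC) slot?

Omar in UTC: 09:40-12:55, 13:55-16:20, 17:35-18:00 (add 7h to convert from UTC-7).
Noa in UTC: 09:40-11:55, 12:35-16:20 (add 5h to convert from UTC-5).
Freya in UTC: 09:00-12:55, 13:25-18:00 (add 8h to convert from UTC-8).
Teo in UTC: 09:00-13:15, 14:50-16:30 (add 4h to convert from UTC-4).
Omar, Freya, and Teo can make the full 11:35-12:20 slot — that's 3.

3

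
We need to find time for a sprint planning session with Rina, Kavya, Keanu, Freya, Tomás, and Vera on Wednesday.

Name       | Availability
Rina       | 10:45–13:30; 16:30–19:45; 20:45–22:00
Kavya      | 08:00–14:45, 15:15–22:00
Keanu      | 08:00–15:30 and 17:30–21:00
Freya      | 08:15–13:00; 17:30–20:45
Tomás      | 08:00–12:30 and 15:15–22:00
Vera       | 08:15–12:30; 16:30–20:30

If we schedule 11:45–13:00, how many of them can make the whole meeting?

Rina, Kavya, Keanu, and Freya can make the full 11:45-13:00 slot — that's 4.

4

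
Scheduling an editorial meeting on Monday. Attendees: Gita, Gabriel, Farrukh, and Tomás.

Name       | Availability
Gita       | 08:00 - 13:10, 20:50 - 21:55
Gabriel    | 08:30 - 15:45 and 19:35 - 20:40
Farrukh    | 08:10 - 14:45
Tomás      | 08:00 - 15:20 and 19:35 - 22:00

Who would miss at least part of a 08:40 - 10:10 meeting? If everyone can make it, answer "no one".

Gita: free for 08:40-10:10. Gabriel: free for 08:40-10:10. Farrukh: free for 08:40-10:10. Tomás: free for 08:40-10:10.

no one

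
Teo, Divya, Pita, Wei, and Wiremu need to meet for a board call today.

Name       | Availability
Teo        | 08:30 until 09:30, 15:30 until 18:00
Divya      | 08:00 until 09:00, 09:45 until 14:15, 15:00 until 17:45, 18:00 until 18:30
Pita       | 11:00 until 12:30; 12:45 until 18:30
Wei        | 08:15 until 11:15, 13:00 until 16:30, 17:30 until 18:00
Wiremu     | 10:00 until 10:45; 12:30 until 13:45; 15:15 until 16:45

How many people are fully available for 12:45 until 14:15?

2

Divya and Pita can make the full 12:45-14:15 slot — that's 2.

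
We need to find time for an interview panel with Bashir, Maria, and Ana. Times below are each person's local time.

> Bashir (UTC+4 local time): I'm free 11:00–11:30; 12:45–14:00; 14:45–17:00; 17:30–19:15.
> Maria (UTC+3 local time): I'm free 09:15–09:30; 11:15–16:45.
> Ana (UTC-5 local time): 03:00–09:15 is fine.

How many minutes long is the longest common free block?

Bashir in UTC: 07:00-07:30, 08:45-10:00, 10:45-13:00, 13:30-15:15 (subtract 4h to convert from UTC+4).
Maria in UTC: 06:15-06:30, 08:15-13:45 (subtract 3h to convert from UTC+3).
Ana in UTC: 08:00-14:15 (add 5h to convert from UTC-5).
Bashir ∩ Maria: 08:45-10:00, 10:45-13:00, 13:30-13:45.
Bashir ∩ Maria ∩ Ana: 08:45-10:00, 10:45-13:00, 13:30-13:45.
The longest is 10:45-13:00 at 135 minutes.

135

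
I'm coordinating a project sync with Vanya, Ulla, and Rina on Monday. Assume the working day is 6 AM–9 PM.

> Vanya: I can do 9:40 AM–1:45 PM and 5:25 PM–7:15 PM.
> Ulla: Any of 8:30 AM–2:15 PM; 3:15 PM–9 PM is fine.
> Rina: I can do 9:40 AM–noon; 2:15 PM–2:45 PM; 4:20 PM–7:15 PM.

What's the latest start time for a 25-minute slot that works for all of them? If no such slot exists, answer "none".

Vanya ∩ Ulla: 09:40-13:45, 17:25-19:15.
Vanya ∩ Ulla ∩ Rina: 09:40-12:00, 17:25-19:15.
So the common availability across everyone is 09:40-12:00, 17:25-19:15.
The last common window of at least 25 minutes is 17:25-19:15; a 25-minute meeting can start as late as 18:50 and still end by 19:15.

18:50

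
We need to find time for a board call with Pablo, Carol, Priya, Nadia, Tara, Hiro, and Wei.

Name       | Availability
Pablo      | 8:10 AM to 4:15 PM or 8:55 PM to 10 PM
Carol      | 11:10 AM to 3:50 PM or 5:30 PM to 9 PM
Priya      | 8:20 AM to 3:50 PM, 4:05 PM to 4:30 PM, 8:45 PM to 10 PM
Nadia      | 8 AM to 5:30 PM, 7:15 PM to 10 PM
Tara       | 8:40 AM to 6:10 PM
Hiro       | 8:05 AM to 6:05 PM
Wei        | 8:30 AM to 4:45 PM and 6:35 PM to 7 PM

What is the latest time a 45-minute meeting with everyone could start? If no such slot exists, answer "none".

Pablo ∩ Carol: 11:10-15:50, 20:55-21:00.
Pablo ∩ Carol ∩ Priya: 11:10-15:50, 20:55-21:00.
Pablo ∩ Carol ∩ Priya ∩ Nadia: 11:10-15:50, 20:55-21:00.
Pablo ∩ Carol ∩ Priya ∩ Nadia ∩ Tara: 11:10-15:50.
Pablo ∩ Carol ∩ Priya ∩ Nadia ∩ Tara ∩ Hiro: 11:10-15:50.
Pablo ∩ Carol ∩ Priya ∩ Nadia ∩ Tara ∩ Hiro ∩ Wei: 11:10-15:50.
The last common window of at least 45 minutes is 11:10-15:50; a 45-minute meeting can start as late as 15:05 and still end by 15:50.

15:05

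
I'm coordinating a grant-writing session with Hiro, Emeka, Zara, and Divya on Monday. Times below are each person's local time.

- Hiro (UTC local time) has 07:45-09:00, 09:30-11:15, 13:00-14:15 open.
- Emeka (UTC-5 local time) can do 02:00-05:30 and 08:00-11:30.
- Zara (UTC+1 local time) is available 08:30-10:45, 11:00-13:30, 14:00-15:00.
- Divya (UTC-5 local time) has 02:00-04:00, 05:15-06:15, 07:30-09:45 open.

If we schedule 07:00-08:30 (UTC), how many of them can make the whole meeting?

2

Hiro in UTC: 07:45-09:00, 09:30-11:15, 13:00-14:15.
Emeka in UTC: 07:00-10:30, 13:00-16:30 (add 5h to convert from UTC-5).
Zara in UTC: 07:30-09:45, 10:00-12:30, 13:00-14:00 (subtract 1h to convert from UTC+1).
Divya in UTC: 07:00-09:00, 10:15-11:15, 12:30-14:45 (add 5h to convert from UTC-5).
Emeka and Divya can make the full 07:00-08:30 slot — that's 2.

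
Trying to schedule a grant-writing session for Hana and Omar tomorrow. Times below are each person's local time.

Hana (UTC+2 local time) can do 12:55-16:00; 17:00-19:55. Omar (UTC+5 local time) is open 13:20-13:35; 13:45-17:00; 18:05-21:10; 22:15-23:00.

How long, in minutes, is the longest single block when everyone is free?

Hana in UTC: 10:55-14:00, 15:00-17:55 (subtract 2h to convert from UTC+2).
Omar in UTC: 08:20-08:35, 08:45-12:00, 13:05-16:10, 17:15-18:00 (subtract 5h to convert from UTC+5).
Hana ∩ Omar: 10:55-12:00, 13:05-14:00, 15:00-16:10, 17:15-17:55.
The longest is 15:00-16:10 at 70 minutes.

70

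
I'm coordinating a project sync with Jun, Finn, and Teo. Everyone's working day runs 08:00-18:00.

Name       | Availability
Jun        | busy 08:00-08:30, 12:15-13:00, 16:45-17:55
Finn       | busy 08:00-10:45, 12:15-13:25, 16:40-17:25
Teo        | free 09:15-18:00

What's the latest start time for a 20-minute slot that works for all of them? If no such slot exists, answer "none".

16:20

Jun free: 08:30-12:15, 13:00-16:45, 17:55-18:00 (invert busy blocks within the working day).
Finn free: 10:45-12:15, 13:25-16:40, 17:25-18:00 (invert busy blocks within the working day).
Teo free: 09:15-18:00.
Jun ∩ Finn: 10:45-12:15, 13:25-16:40, 17:55-18:00.
Jun ∩ Finn ∩ Teo: 10:45-12:15, 13:25-16:40, 17:55-18:00.
The last common window of at least 20 minutes is 13:25-16:40; a 20-minute meeting can start as late as 16:20 and still end by 16:40.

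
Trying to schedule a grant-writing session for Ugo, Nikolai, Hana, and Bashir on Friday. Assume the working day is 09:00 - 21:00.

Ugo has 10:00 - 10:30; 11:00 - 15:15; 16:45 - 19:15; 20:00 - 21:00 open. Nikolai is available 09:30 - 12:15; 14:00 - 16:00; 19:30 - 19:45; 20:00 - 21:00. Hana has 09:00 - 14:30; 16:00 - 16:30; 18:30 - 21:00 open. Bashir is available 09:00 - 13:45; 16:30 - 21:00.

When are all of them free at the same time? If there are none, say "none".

Ugo ∩ Nikolai: 10:00-10:30, 11:00-12:15, 14:00-15:15, 20:00-21:00.
Ugo ∩ Nikolai ∩ Hana: 10:00-10:30, 11:00-12:15, 14:00-14:30, 20:00-21:00.
Ugo ∩ Nikolai ∩ Hana ∩ Bashir: 10:00-10:30, 11:00-12:15, 20:00-21:00.

10:00-10:30, 11:00-12:15, 20:00-21:00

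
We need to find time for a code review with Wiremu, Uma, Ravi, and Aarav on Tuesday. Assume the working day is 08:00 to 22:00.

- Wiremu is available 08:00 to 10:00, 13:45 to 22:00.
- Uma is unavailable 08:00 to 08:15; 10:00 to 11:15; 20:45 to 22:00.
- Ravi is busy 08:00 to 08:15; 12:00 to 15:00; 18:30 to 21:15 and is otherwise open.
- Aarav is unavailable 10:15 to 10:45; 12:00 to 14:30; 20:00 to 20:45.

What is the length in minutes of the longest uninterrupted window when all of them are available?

210

Wiremu free: 08:00-10:00, 13:45-22:00.
Uma free: 08:15-10:00, 11:15-20:45 (invert busy blocks within the working day).
Ravi free: 08:15-12:00, 15:00-18:30, 21:15-22:00 (invert busy blocks within the working day).
Aarav free: 08:00-10:15, 10:45-12:00, 14:30-20:00, 20:45-22:00 (invert busy blocks within the working day).
Wiremu ∩ Uma: 08:15-10:00, 13:45-20:45.
Wiremu ∩ Uma ∩ Ravi: 08:15-10:00, 15:00-18:30.
Wiremu ∩ Uma ∩ Ravi ∩ Aarav: 08:15-10:00, 15:00-18:30.
The longest is 15:00-18:30 at 210 minutes.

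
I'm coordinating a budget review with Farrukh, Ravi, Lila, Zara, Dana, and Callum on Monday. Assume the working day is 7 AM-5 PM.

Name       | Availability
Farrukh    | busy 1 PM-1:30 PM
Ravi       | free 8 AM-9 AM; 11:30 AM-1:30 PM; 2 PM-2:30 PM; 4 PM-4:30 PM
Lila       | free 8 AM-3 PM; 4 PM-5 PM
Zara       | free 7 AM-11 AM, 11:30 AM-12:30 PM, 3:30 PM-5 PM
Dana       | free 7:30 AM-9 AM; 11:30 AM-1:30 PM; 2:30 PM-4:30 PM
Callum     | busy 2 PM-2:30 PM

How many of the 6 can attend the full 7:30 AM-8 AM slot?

Farrukh free: 07:00-13:00, 13:30-17:00 (invert busy blocks within the working day).
Ravi free: 08:00-09:00, 11:30-13:30, 14:00-14:30, 16:00-16:30.
Lila free: 08:00-15:00, 16:00-17:00.
Zara free: 07:00-11:00, 11:30-12:30, 15:30-17:00.
Dana free: 07:30-09:00, 11:30-13:30, 14:30-16:30.
Callum free: 07:00-14:00, 14:30-17:00 (invert busy blocks within the working day).
Farrukh, Zara, Dana, and Callum can make the full 07:30-08:00 slot — that's 4.

4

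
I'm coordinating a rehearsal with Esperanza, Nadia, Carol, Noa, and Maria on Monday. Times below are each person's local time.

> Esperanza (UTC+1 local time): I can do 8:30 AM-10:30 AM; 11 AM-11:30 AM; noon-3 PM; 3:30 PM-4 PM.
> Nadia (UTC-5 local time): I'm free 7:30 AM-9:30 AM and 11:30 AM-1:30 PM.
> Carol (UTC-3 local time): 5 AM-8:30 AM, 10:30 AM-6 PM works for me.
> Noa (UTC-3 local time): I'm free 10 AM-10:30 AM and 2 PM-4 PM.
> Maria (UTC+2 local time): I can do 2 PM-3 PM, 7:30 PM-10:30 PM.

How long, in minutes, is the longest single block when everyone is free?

Esperanza in UTC: 07:30-09:30, 10:00-10:30, 11:00-14:00, 14:30-15:00 (subtract 1h to convert from UTC+1).
Nadia in UTC: 12:30-14:30, 16:30-18:30 (add 5h to convert from UTC-5).
Carol in UTC: 08:00-11:30, 13:30-21:00 (add 3h to convert from UTC-3).
Noa in UTC: 13:00-13:30, 17:00-19:00 (add 3h to convert from UTC-3).
Maria in UTC: 12:00-13:00, 17:30-20:30 (subtract 2h to convert from UTC+2).
Esperanza ∩ Nadia: 12:30-14:00.
Esperanza ∩ Nadia ∩ Carol: 13:30-14:00.
Esperanza ∩ Nadia ∩ Carol ∩ Noa: ∅.
Esperanza ∩ Nadia ∩ Carol ∩ Noa ∩ Maria: ∅.
There is no time when everyone is free.
No common window exists, so the longest block is 0 minutes.

0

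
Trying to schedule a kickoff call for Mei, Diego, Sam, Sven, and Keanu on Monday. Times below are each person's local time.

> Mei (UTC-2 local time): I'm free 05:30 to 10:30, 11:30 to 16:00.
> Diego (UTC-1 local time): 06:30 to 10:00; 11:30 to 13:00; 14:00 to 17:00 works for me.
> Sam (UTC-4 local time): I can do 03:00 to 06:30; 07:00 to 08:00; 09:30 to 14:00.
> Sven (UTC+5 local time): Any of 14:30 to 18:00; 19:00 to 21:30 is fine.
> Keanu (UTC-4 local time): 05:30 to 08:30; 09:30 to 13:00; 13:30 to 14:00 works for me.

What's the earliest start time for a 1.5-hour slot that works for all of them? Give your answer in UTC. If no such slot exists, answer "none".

15:00

Mei in UTC: 07:30-12:30, 13:30-18:00 (add 2h to convert from UTC-2).
Diego in UTC: 07:30-11:00, 12:30-14:00, 15:00-18:00 (add 1h to convert from UTC-1).
Sam in UTC: 07:00-10:30, 11:00-12:00, 13:30-18:00 (add 4h to convert from UTC-4).
Sven in UTC: 09:30-13:00, 14:00-16:30 (subtract 5h to convert from UTC+5).
Keanu in UTC: 09:30-12:30, 13:30-17:00, 17:30-18:00 (add 4h to convert from UTC-4).
Mei ∩ Diego: 07:30-11:00, 13:30-14:00, 15:00-18:00.
Mei ∩ Diego ∩ Sam: 07:30-10:30, 13:30-14:00, 15:00-18:00.
Mei ∩ Diego ∩ Sam ∩ Sven: 09:30-10:30, 15:00-16:30.
Mei ∩ Diego ∩ Sam ∩ Sven ∩ Keanu: 09:30-10:30, 15:00-16:30.
So the common availability across everyone is 09:30-10:30, 15:00-16:30.
The first common window of at least 90 minutes is 15:00-16:30, so the earliest start is 15:00.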